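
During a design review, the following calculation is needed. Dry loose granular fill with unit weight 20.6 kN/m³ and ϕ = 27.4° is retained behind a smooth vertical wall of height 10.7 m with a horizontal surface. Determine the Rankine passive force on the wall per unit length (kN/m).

K_p = tan²(45° + φ/2) = 2.705.
P_p = ½ K_p γ H² = 0.5 × 2.705 × 20.6 × 10.7² = 3190 kN/m.

3190 kN/m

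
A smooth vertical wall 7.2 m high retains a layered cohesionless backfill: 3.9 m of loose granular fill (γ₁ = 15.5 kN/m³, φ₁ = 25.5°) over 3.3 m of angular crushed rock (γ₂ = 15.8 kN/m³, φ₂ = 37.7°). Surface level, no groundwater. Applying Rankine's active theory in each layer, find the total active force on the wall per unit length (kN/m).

K_a1 = tan²(45°−25.5°/2) = 0.3981; K_a2 = tan²(45°−37.7°/2) = 0.2411.
Layer 1: σ at base = K_a1 γ₁ h₁ = 24.07 kPa; P₁ = ½×24.07×3.9 = 46.93.
Layer 2: σ_v at top = γ₁h₁ = 60.45; σ_h top = K_a2×60.45 = 14.57; σ_h base = K_a2×(60.45+15.8×3.3) = 27.14.
P₂ = ½(14.57+27.14)×3.3 = 68.83. Total P_a = 46.93+68.83 = 115.8 kN/m.

116 kN/m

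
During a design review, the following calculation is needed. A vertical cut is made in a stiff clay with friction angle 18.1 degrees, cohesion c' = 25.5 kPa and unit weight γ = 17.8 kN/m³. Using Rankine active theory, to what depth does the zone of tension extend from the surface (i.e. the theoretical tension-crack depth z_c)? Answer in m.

3.95 m

K_a = tan²(45° − 18.1°/2) = 0.5259; √K_a = 0.7252.
The active pressure is zero where K_a γ z = 2c√K_a, so z_c = 2c/(γ√K_a) = 2×25.5/(17.8×0.7252) = 3.951 m.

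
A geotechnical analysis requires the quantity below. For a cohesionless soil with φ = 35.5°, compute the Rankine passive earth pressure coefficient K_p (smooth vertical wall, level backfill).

3.77

K_p = (1 + sin φ)/(1 − sin φ) = tan²(45° + 35.5°/2) = 3.770.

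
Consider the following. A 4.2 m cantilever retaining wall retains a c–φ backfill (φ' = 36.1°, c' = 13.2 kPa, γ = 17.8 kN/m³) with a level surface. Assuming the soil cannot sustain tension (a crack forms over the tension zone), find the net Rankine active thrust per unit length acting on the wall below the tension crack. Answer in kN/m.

3.79 kN/m

K_a = 0.2585; √K_a = 0.5084.
Tension-crack depth z_c = 2c/(γ√K_a) = 2×13.2/(17.8×0.5084) = 2.917 m.
σ_a at base = K_a γ H − 2c√K_a = 0.2585×17.8×4.2 − 2×13.2×0.5084 = 5.903 kPa.
P_a = ½ × 5.903 × (H − z_c) = 0.5×5.903×1.283 = 3.786 kN/m.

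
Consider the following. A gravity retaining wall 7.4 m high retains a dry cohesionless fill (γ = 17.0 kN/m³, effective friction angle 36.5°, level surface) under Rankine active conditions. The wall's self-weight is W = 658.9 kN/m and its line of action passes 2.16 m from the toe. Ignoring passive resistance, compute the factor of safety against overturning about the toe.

4.88

K_a = tan²(45° − 36.5°/2) = 0.2541.
P_a = ½K_aγH² = 0.5×0.2541×17.0×7.4² = 118.3 kN/m, acting at H/3 = 2.467 m above the base.
Overturning moment M_o = P_a × H/3 = 118.3 × 2.467 = 291.7.
Resisting moment M_r = W × 2.16 = 658.9 × 2.16 = 1423.
FS_overturning = M_r/M_o = 1423/291.7 = 4.879.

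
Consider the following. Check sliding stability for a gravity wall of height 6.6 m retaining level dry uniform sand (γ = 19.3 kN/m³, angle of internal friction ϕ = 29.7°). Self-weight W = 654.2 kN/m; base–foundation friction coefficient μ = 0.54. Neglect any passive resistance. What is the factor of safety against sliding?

2.49

K_a = tan²(45° − 29.7°/2) = 0.3374.
P_a = ½K_aγH² = 0.5×0.3374×19.3×6.6² = 141.8 kN/m, acting at H/3 = 2.200 m above the base.
FS_sliding = μW / P_a = 0.54×654.2 / 141.8 = 2.491.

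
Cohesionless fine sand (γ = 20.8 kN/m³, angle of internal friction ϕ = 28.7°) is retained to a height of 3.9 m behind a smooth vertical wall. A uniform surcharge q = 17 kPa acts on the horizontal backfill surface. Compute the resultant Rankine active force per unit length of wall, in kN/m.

78.8 kN/m

K_a = tan²(45° − φ/2) = 0.3511.
Soil triangle: ½ K_a γ H² = 0.5×0.3511×20.8×3.9² = 55.55 kN/m.
Surcharge rectangle: K_a q H = 0.3511×17×3.9 = 23.28 kN/m.
Total = 55.55 + 23.28 = 78.83 kN/m.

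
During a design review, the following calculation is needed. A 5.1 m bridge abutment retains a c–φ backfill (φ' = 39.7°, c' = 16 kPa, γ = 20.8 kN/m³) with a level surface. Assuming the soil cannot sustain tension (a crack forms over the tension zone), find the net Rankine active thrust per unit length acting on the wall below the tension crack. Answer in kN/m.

7.62 kN/m

K_a = 0.2204; √K_a = 0.4695.
Tension-crack depth z_c = 2c/(γ√K_a) = 2×16/(20.8×0.4695) = 3.277 m.
σ_a at base = K_a γ H − 2c√K_a = 0.2204×20.8×5.1 − 2×16×0.4695 = 8.359 kPa.
P_a = ½ × 8.359 × (H − z_c) = 0.5×8.359×1.823 = 7.620 kN/m.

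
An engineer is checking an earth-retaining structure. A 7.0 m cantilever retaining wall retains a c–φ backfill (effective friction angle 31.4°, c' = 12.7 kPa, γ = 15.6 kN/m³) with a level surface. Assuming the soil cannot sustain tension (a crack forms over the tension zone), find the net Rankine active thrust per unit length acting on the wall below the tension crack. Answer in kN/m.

K_a = 0.3149; √K_a = 0.5612.
Tension-crack depth z_c = 2c/(γ√K_a) = 2×12.7/(15.6×0.5612) = 2.901 m.
σ_a at base = K_a γ H − 2c√K_a = 0.3149×15.6×7.0 − 2×12.7×0.5612 = 20.14 kPa.
P_a = ½ × 20.14 × (H − z_c) = 0.5×20.14×4.099 = 41.26 kN/m.

41.3 kN/m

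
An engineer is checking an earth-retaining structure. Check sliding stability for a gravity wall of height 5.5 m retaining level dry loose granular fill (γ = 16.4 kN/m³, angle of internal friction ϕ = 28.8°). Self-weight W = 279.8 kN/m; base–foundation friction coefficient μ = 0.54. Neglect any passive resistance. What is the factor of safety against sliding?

K_a = tan²(45° − 28.8°/2) = 0.3498.
P_a = ½K_aγH² = 0.5×0.3498×16.4×5.5² = 86.76 kN/m, acting at H/3 = 1.833 m above the base.
FS_sliding = μW / P_a = 0.54×279.8 / 86.76 = 1.742.

1.74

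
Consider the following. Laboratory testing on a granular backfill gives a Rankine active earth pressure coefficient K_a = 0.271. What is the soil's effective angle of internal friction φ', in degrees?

K_a = tan²(45° − φ/2) ⇒ 45° − φ/2 = arctan(√0.271) = 27.50°.
φ = 2(45° − 27.50°) = 35.00°.

35.0°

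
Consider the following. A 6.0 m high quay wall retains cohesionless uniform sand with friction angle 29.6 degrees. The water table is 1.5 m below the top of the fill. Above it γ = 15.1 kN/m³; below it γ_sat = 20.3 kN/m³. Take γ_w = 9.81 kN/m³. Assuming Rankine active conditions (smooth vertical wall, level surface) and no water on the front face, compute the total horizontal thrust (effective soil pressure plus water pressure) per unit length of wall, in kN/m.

176 kN/m

K_a = tan²(45° − φ/2) = 0.3387.
γ' = 20.3 − 9.81 = 10.49 kN/m³. Depth below WT = 4.5 m.
σ'_h at WT = K_a γ d_w = 7.672 kPa; at base = 7.672 + K_a γ' × 4.5 = 23.66 kPa.
P₁ (0–1.5 m) = ½×7.672×1.5 = 5.754. P₂ (1.5–6.0 m) = ½(7.672+23.66)×4.5 = 70.50.
P_w = ½ γ_w h₂² = 0.5×9.81×4.5² = 99.33. Total = 5.754+70.50+99.33 = 175.6 kN/m.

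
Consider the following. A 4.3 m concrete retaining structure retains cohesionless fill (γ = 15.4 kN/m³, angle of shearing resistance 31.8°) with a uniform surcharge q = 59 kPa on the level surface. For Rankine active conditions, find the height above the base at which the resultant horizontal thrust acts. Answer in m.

K_a = 0.3098.
Triangular part P₁ = ½K_aγH² = 44.11 at H/3 = 1.433 m; rectangular part P₂ = K_a q H = 78.60 at H/2 = 2.150 m.
ȳ = (P₁·1.433 + P₂·2.150)/(P₁+P₂) = 1.892 m.

1.89 m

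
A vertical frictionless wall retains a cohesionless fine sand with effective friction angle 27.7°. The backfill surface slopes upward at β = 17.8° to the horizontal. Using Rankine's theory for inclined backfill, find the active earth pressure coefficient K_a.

K_a = cos β · (cos β − √(cos²β − cos²φ)) / (cos β + √(cos²β − cos²φ)).
cos β = 0.9521, cos φ = 0.8854, √(cos²β − cos²φ) = 0.3502.
K_a = 0.9521 × (0.9521 − 0.3502)/(0.9521 + 0.3502) = 0.4401.

0.440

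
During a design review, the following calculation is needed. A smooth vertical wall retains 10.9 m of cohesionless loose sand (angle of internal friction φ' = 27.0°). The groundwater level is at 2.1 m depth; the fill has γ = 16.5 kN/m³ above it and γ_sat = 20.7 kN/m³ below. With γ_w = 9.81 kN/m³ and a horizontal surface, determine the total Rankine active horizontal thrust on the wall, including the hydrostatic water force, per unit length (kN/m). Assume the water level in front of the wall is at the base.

666 kN/m

K_a = tan²(45° − φ/2) = 0.3755.
γ' = 20.7 − 9.81 = 10.89 kN/m³. Depth below WT = 8.8 m.
σ'_h at WT = K_a γ d_w = 13.01 kPa; at base = 13.01 + K_a γ' × 8.8 = 49.00 kPa.
P₁ (0–2.1 m) = ½×13.01×2.1 = 13.66. P₂ (2.1–10.9 m) = ½(13.01+49.00)×8.8 = 272.8.
P_w = ½ γ_w h₂² = 0.5×9.81×8.8² = 379.8. Total = 13.66+272.8+379.8 = 666.4 kN/m.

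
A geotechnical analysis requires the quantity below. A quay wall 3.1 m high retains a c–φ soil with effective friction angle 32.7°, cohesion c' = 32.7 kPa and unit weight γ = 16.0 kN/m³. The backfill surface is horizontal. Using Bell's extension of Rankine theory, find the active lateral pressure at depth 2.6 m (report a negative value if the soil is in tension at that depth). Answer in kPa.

K_a = (1 − sin φ)/(1 + sin φ) = 0.2985.
σ_a = K_a γ z − 2c√K_a = 0.2985×16.0×2.6 − 2×32.7×0.5464 = -23.31 kPa.

-23.3 kPa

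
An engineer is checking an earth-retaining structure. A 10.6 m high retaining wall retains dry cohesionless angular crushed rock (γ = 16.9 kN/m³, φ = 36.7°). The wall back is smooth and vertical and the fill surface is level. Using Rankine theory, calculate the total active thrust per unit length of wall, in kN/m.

239 kN/m

K_a = tan²(45° − φ/2) = 0.2519.
P_a = ½ K_a γ H² = 0.5 × 0.2519 × 16.9 × 10.6² = 239.1 kN/m.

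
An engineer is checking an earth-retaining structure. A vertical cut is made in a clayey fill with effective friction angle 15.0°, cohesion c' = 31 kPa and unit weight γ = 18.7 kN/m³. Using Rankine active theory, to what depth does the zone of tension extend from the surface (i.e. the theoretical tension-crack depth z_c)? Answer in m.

4.32 m

K_a = tan²(45° − 15.0°/2) = 0.5888; √K_a = 0.7673.
The active pressure is zero where K_a γ z = 2c√K_a, so z_c = 2c/(γ√K_a) = 2×31/(18.7×0.7673) = 4.321 m.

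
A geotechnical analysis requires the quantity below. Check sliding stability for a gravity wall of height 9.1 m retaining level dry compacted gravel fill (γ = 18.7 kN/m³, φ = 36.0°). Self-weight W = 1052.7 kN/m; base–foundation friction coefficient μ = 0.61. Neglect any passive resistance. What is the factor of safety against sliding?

3.19

K_a = tan²(45° − 36.0°/2) = 0.2596.
P_a = ½K_aγH² = 0.5×0.2596×18.7×9.1² = 201.0 kN/m, acting at H/3 = 3.033 m above the base.
FS_sliding = μW / P_a = 0.61×1052.7 / 201.0 = 3.195.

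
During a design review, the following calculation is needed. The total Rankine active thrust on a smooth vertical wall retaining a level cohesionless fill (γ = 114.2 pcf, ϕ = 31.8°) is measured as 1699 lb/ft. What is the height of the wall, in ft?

9.80 ft

K_a = 0.3098. P_a = ½ K_a γ H² ⇒ H = √(2P_a/(K_a γ)).
H = √(2×1699/(0.3098×114.2)) = 9.800 ft.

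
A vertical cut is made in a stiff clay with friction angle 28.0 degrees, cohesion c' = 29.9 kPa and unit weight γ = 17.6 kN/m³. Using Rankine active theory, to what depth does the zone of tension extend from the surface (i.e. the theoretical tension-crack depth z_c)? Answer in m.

5.65 m

K_a = tan²(45° − 28.0°/2) = 0.3610; √K_a = 0.6009.
The active pressure is zero where K_a γ z = 2c√K_a, so z_c = 2c/(γ√K_a) = 2×29.9/(17.6×0.6009) = 5.655 m.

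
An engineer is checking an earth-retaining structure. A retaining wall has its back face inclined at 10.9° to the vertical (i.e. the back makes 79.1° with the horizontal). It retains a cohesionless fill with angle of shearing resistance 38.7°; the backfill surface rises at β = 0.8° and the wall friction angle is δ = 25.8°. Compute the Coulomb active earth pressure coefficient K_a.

0.300

K_a = sin²(α+φ) / [sin²α · sin(α−δ) · (1 + √{sin(φ+δ)sin(φ−β) / (sin(α−δ)sin(α+β))})²].
With α = 79.1°, φ = 38.7°, δ = 25.8°, β = 0.8°: K_a = 0.2996.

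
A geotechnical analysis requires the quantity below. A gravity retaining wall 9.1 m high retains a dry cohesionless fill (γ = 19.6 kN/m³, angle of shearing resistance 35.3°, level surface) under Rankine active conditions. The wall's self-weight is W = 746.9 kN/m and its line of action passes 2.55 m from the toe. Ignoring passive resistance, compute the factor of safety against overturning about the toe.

2.89

K_a = tan²(45° − 35.3°/2) = 0.2675.
P_a = ½K_aγH² = 0.5×0.2675×19.6×9.1² = 217.1 kN/m, acting at H/3 = 3.033 m above the base.
Overturning moment M_o = P_a × H/3 = 217.1 × 3.033 = 658.6.
Resisting moment M_r = W × 2.55 = 746.9 × 2.55 = 1905.
FS_overturning = M_r/M_o = 1905/658.6 = 2.892.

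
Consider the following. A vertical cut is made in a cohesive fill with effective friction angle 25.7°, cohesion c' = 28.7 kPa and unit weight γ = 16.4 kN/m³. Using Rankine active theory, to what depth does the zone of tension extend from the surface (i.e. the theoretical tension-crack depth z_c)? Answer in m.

5.57 m

K_a = tan²(45° − 25.7°/2) = 0.3950; √K_a = 0.6285.
The active pressure is zero where K_a γ z = 2c√K_a, so z_c = 2c/(γ√K_a) = 2×28.7/(16.4×0.6285) = 5.569 m.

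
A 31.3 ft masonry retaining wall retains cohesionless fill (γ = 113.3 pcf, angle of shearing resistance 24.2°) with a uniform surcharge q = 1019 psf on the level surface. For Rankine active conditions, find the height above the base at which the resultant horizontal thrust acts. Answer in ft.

K_a = 0.4185.
Triangular part P₁ = ½K_aγH² = 23230 at H/3 = 10.43 ft; rectangular part P₂ = K_a q H = 13350 at H/2 = 15.65 ft.
ȳ = (P₁·10.43 + P₂·15.65)/(P₁+P₂) = 12.34 ft.

12.3 ft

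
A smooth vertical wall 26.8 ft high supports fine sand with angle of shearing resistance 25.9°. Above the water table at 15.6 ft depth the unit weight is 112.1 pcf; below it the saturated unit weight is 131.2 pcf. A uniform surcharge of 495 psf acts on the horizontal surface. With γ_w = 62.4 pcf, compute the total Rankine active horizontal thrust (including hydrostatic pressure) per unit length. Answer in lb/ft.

K_a = tan²(45° − φ/2) = 0.3920.
γ' = 131.2 − 62.4 = 68.80 pcf. h₂ = H − d_w = 11.2 ft.
σ'_h: at surface K_a·q = 194.0; at WT K_a(q+γd_w) = 879.5; at base K_a(q+γd_w+γ'h₂) = 1182 psf.
P₁ = ½(194.0+879.5)×15.6 = 8374; P₂ = ½(879.5+1182)×11.2 = 11540; P_w = ½γ_w h₂² = 3914.
Total = 8374+11540+3914 = 23830 lb/ft.

23800 lb/ft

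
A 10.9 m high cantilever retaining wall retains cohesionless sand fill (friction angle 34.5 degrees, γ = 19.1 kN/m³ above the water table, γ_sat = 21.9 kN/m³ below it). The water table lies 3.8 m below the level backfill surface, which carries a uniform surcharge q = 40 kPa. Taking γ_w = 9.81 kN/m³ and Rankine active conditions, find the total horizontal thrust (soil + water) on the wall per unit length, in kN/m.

K_a = tan²(45° − φ/2) = 0.2768.
γ' = 21.9 − 9.81 = 12.09 kN/m³. h₂ = H − d_w = 7.1 m.
σ'_h: at surface K_a·q = 11.07; at WT K_a(q+γd_w) = 31.16; at base K_a(q+γd_w+γ'h₂) = 54.92 kPa.
P₁ = ½(11.07+31.16)×3.8 = 80.25; P₂ = ½(31.16+54.92)×7.1 = 305.6; P_w = ½γ_w h₂² = 247.3.
Total = 80.25+305.6+247.3 = 633.1 kN/m.

633 kN/m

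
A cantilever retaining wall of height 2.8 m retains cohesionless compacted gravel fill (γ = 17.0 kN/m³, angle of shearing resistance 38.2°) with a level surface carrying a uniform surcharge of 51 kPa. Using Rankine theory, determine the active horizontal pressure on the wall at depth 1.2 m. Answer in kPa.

16.8 kPa

K_a = (1 − sin φ)/(1 + sin φ) = 0.2358.
σ_v = γz + q = 17.0 × 1.2 + 51 = 71.40 kPa.
σ_h = K_a σ_v = 0.2358 × 71.40 = 16.83 kPa.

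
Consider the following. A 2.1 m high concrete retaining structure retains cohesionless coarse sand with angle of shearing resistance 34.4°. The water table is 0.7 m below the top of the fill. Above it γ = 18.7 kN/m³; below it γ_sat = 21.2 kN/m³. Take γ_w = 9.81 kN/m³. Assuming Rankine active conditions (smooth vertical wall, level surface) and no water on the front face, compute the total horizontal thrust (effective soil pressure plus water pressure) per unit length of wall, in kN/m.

K_a = tan²(45° − φ/2) = 0.2780.
γ' = 21.2 − 9.81 = 11.39 kN/m³. Depth below WT = 1.4 m.
σ'_h at WT = K_a γ d_w = 3.639 kPa; at base = 3.639 + K_a γ' × 1.4 = 8.071 kPa.
P₁ (0–0.7 m) = ½×3.639×0.7 = 1.274. P₂ (0.7–2.1 m) = ½(3.639+8.071)×1.4 = 8.197.
P_w = ½ γ_w h₂² = 0.5×9.81×1.4² = 9.614. Total = 1.274+8.197+9.614 = 19.08 kN/m.

19.1 kN/m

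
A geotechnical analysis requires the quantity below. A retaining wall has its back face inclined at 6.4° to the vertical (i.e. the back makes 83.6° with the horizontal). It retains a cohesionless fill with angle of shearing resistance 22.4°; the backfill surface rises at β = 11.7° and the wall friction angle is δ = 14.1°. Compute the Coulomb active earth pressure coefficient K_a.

0.553

K_a = sin²(α+φ) / [sin²α · sin(α−δ) · (1 + √{sin(φ+δ)sin(φ−β) / (sin(α−δ)sin(α+β))})²].
With α = 83.6°, φ = 22.4°, δ = 14.1°, β = 11.7°: K_a = 0.5529.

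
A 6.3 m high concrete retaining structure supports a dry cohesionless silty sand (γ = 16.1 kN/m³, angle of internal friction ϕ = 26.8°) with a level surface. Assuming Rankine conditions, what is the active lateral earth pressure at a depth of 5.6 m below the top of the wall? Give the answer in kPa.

K_a = (1 − sin φ)/(1 + sin φ) = 0.3785.
σ_h = K_a γ z = 0.3785 × 16.1 × 5.6 = 34.12 kPa.

34.1 kPa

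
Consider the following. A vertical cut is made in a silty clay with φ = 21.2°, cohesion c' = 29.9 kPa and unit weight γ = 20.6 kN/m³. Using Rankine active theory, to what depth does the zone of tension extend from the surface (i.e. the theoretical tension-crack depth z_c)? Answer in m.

K_a = tan²(45° − 21.2°/2) = 0.4688; √K_a = 0.6847.
The active pressure is zero where K_a γ z = 2c√K_a, so z_c = 2c/(γ√K_a) = 2×29.9/(20.6×0.6847) = 4.240 m.

4.24 m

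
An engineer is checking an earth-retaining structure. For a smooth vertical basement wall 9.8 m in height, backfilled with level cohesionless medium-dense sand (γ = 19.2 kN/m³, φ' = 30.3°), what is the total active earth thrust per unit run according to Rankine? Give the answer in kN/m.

K_a = tan²(45° − φ/2) = 0.3293.
P_a = ½ K_a γ H² = 0.5 × 0.3293 × 19.2 × 9.8² = 303.6 kN/m.

304 kN/m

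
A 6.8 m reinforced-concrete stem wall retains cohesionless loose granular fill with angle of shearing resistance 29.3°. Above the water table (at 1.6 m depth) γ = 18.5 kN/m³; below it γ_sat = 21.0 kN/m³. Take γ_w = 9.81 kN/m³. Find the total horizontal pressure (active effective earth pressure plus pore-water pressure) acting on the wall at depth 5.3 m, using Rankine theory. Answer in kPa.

K_a = (1 − sin φ)/(1 + sin φ) = 0.3428.
γ' = 21.0 − 9.81 = 11.19 kN/m³.
Effective vertical stress at 5.3 m: σ'_v = 18.5×1.6 + 11.19×3.70 = 71.00 kPa.
σ'_h = K_a σ'_v = 0.3428 × 71.00 = 24.34 kPa; u = γ_w × 3.70 = 36.30 kPa.
Total σ_h = 24.34 + 36.30 = 60.64 kPa.

60.6 kPa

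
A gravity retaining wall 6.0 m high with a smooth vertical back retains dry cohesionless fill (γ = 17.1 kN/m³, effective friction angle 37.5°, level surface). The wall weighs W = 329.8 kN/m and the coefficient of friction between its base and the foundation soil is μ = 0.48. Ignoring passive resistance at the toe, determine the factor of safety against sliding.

2.11

K_a = tan²(45° − 37.5°/2) = 0.2432.
P_a = ½K_aγH² = 0.5×0.2432×17.1×6.0² = 74.85 kN/m, acting at H/3 = 2.000 m above the base.
FS_sliding = μW / P_a = 0.48×329.8 / 74.85 = 2.115.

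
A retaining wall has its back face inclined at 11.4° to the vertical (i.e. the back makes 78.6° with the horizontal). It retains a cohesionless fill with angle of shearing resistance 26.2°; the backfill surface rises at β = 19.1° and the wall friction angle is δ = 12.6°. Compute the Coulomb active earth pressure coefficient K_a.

0.637

K_a = sin²(α+φ) / [sin²α · sin(α−δ) · (1 + √{sin(φ+δ)sin(φ−β) / (sin(α−δ)sin(α+β))})²].
With α = 78.6°, φ = 26.2°, δ = 12.6°, β = 19.1°: K_a = 0.6374.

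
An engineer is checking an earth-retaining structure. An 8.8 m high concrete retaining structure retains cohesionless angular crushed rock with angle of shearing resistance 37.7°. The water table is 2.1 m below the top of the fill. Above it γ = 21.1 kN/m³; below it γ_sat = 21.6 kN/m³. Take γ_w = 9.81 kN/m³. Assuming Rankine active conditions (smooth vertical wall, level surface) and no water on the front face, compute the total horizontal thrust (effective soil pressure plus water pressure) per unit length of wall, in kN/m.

367 kN/m

K_a = tan²(45° − φ/2) = 0.2411.
γ' = 21.6 − 9.81 = 11.79 kN/m³. Depth below WT = 6.7 m.
σ'_h at WT = K_a γ d_w = 10.68 kPa; at base = 10.68 + K_a γ' × 6.7 = 29.72 kPa.
P₁ (0–2.1 m) = ½×10.68×2.1 = 11.22. P₂ (2.1–8.8 m) = ½(10.68+29.72)×6.7 = 135.4.
P_w = ½ γ_w h₂² = 0.5×9.81×6.7² = 220.2. Total = 11.22+135.4+220.2 = 366.8 kN/m.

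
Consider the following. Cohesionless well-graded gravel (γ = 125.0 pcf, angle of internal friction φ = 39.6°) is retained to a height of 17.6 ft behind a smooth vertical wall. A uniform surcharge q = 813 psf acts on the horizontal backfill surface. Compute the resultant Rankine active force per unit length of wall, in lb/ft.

K_a = tan²(45° − φ/2) = 0.2214.
Soil triangle: ½ K_a γ H² = 0.5×0.2214×125.0×17.6² = 4287 lb/ft.
Surcharge rectangle: K_a q H = 0.2214×813×17.6 = 3168 lb/ft.
Total = 4287 + 3168 = 7455 lb/ft.

7460 lb/ft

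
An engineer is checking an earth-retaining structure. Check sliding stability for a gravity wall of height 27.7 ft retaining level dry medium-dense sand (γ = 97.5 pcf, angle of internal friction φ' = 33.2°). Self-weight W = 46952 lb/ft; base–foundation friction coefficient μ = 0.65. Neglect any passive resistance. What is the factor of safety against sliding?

K_a = tan²(45° − 33.2°/2) = 0.2924.
P_a = ½K_aγH² = 0.5×0.2924×97.5×27.7² = 10940 lb/ft, acting at H/3 = 9.233 ft above the base.
FS_sliding = μW / P_a = 0.65×46952 / 10940 = 2.791.

2.79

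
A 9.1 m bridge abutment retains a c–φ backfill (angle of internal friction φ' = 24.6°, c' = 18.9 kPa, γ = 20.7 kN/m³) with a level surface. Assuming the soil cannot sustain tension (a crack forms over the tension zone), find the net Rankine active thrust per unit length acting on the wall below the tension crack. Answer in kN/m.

K_a = 0.4121; √K_a = 0.6420.
Tension-crack depth z_c = 2c/(γ√K_a) = 2×18.9/(20.7×0.6420) = 2.844 m.
σ_a at base = K_a γ H − 2c√K_a = 0.4121×20.7×9.1 − 2×18.9×0.6420 = 53.37 kPa.
P_a = ½ × 53.37 × (H − z_c) = 0.5×53.37×6.256 = 166.9 kN/m.

167 kN/m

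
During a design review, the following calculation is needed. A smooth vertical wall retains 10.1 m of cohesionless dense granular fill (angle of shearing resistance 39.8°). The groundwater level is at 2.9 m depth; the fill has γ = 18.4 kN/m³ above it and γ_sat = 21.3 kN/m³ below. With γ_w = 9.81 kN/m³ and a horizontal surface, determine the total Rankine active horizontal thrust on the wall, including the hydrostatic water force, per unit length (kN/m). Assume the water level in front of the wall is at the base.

K_a = tan²(45° − φ/2) = 0.2194.
γ' = 21.3 − 9.81 = 11.49 kN/m³. Depth below WT = 7.2 m.
σ'_h at WT = K_a γ d_w = 11.71 kPa; at base = 11.71 + K_a γ' × 7.2 = 29.86 kPa.
P₁ (0–2.9 m) = ½×11.71×2.9 = 16.98. P₂ (2.9–10.1 m) = ½(11.71+29.86)×7.2 = 149.7.
P_w = ½ γ_w h₂² = 0.5×9.81×7.2² = 254.3. Total = 16.98+149.7+254.3 = 420.9 kN/m.

421 kN/m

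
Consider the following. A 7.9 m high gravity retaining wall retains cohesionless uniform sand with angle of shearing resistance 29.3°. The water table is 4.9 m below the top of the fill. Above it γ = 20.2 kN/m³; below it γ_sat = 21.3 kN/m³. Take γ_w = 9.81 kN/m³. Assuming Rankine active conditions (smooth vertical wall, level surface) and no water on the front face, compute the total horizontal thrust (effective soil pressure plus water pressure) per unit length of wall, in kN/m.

K_a = tan²(45° − φ/2) = 0.3428.
γ' = 21.3 − 9.81 = 11.49 kN/m³. Depth below WT = 3.0 m.
σ'_h at WT = K_a γ d_w = 33.93 kPa; at base = 33.93 + K_a γ' × 3.0 = 45.75 kPa.
P₁ (0–4.9 m) = ½×33.93×4.9 = 83.14. P₂ (4.9–7.9 m) = ½(33.93+45.75)×3.0 = 119.5.
P_w = ½ γ_w h₂² = 0.5×9.81×3.0² = 44.14. Total = 83.14+119.5+44.14 = 246.8 kN/m.

247 kN/m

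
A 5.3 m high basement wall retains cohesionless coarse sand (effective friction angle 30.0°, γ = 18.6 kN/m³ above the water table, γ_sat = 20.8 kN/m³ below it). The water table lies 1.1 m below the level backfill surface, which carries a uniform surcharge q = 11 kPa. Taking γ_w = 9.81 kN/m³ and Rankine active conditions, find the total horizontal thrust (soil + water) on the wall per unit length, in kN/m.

171 kN/m

K_a = tan²(45° − φ/2) = 0.3333.
γ' = 20.8 − 9.81 = 10.99 kN/m³. h₂ = H − d_w = 4.2 m.
σ'_h: at surface K_a·q = 3.667; at WT K_a(q+γd_w) = 10.49; at base K_a(q+γd_w+γ'h₂) = 25.87 kPa.
P₁ = ½(3.667+10.49)×1.1 = 7.784; P₂ = ½(10.49+25.87)×4.2 = 76.35; P_w = ½γ_w h₂² = 86.52.
Total = 7.784+76.35+86.52 = 170.7 kN/m.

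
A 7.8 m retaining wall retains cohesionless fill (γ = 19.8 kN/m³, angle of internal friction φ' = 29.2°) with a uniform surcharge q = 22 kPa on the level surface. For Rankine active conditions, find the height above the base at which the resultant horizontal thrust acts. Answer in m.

K_a = 0.3442.
Triangular part P₁ = ½K_aγH² = 207.3 at H/3 = 2.600 m; rectangular part P₂ = K_a q H = 59.07 at H/2 = 3.900 m.
ȳ = (P₁·2.600 + P₂·3.900)/(P₁+P₂) = 2.888 m.

2.89 m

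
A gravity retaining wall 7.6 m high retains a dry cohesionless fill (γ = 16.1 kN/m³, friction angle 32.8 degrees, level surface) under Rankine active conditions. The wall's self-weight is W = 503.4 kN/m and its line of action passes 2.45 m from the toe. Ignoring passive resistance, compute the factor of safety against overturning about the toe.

3.52

K_a = tan²(45° − 32.8°/2) = 0.2973.
P_a = ½K_aγH² = 0.5×0.2973×16.1×7.6² = 138.2 kN/m, acting at H/3 = 2.533 m above the base.
Overturning moment M_o = P_a × H/3 = 138.2 × 2.533 = 350.2.
Resisting moment M_r = W × 2.45 = 503.4 × 2.45 = 1233.
FS_overturning = M_r/M_o = 1233/350.2 = 3.522.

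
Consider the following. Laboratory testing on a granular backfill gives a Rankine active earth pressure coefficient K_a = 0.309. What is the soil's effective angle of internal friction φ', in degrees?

K_a = tan²(45° − φ/2) ⇒ 45° − φ/2 = arctan(√0.309) = 29.07°.
φ = 2(45° − 29.07°) = 31.86°.

31.9°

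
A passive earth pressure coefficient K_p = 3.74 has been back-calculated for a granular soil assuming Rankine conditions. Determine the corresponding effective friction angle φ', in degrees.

35.3°

K_p = (1+sin φ)/(1−sin φ) ⇒ sin φ = (K_p − 1)/(K_p + 1) = 0.5781.
φ = arcsin(0.5781) = 35.31°.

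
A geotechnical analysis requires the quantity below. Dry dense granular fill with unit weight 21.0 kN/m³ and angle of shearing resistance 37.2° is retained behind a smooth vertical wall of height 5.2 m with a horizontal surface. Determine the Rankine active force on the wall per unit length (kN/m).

K_a = tan²(45° − φ/2) = 0.2464.
P_a = ½ K_a γ H² = 0.5 × 0.2464 × 21.0 × 5.2² = 69.96 kN/m.

70.0 kN/m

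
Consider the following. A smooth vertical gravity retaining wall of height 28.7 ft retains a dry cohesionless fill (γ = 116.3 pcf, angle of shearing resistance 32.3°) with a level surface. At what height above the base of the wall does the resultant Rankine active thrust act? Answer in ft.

9.57 ft

K_a = 0.3035.
The pressure distribution is triangular, so the resultant acts at H/3 above the base = 28.7/3 = 9.567 ft.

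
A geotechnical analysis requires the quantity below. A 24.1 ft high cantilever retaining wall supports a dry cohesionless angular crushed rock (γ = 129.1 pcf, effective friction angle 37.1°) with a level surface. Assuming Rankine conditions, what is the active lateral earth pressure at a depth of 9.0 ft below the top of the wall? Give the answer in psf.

288 psf

K_a = (1 − sin φ)/(1 + sin φ) = 0.2475.
σ_h = K_a γ z = 0.2475 × 129.1 × 9.0 = 287.6 psf.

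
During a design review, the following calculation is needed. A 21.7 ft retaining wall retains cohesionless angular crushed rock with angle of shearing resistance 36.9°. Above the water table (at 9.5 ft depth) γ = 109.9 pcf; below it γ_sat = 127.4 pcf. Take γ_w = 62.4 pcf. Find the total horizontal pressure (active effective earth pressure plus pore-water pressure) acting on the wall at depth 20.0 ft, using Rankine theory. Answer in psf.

1090 psf

K_a = (1 − sin φ)/(1 + sin φ) = 0.2497.
γ' = 127.4 − 62.4 = 65.00 pcf.
Effective vertical stress at 20.0 ft: σ'_v = 109.9×9.5 + 65.00×10.5 = 1727 psf.
σ'_h = K_a σ'_v = 0.2497 × 1727 = 431.1 psf; u = γ_w × 10.5 = 655.2 psf.
Total σ_h = 431.1 + 655.2 = 1086 psf.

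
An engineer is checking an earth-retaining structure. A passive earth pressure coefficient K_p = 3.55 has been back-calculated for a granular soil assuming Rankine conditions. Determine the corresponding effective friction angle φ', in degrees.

34.1°

K_p = (1+sin φ)/(1−sin φ) ⇒ sin φ = (K_p − 1)/(K_p + 1) = 0.5604.
φ = arcsin(0.5604) = 34.09°.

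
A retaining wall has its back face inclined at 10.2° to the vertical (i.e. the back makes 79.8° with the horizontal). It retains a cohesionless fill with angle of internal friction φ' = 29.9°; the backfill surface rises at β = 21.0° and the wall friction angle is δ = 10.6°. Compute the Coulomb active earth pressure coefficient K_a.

K_a = sin²(α+φ) / [sin²α · sin(α−δ) · (1 + √{sin(φ+δ)sin(φ−β) / (sin(α−δ)sin(α+β))})²].
With α = 79.8°, φ = 29.9°, δ = 10.6°, β = 21.0°: K_a = 0.5527.

0.553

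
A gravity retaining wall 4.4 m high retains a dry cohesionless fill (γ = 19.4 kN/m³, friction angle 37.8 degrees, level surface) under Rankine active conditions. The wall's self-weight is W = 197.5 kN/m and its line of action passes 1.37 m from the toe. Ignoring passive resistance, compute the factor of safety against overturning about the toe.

4.09

K_a = tan²(45° − 37.8°/2) = 0.2400.
P_a = ½K_aγH² = 0.5×0.2400×19.4×4.4² = 45.07 kN/m, acting at H/3 = 1.467 m above the base.
Overturning moment M_o = P_a × H/3 = 45.07 × 1.467 = 66.10.
Resisting moment M_r = W × 1.37 = 197.5 × 1.37 = 270.6.
FS_overturning = M_r/M_o = 270.6/66.10 = 4.093.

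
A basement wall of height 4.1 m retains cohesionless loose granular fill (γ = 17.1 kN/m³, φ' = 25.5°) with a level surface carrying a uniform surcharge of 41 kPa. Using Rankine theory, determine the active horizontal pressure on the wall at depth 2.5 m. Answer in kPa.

K_a = (1 − sin φ)/(1 + sin φ) = 0.3981.
σ_v = γz + q = 17.1 × 2.5 + 41 = 83.75 kPa.
σ_h = K_a σ_v = 0.3981 × 83.75 = 33.34 kPa.

33.3 kPa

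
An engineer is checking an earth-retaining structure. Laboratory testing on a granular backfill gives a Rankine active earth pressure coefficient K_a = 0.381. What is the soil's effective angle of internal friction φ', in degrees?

K_a = tan²(45° − φ/2) ⇒ 45° − φ/2 = arctan(√0.381) = 31.69°.
φ = 2(45° − 31.69°) = 26.63°.

26.6°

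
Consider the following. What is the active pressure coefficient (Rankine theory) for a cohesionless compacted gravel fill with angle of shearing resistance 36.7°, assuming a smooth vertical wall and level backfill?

K_a = tan²(45° − φ/2) = tan²(26.65°) = 0.2519.

0.252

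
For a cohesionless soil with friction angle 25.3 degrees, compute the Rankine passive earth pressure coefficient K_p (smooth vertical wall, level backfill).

2.49

K_p = (1 + sin φ)/(1 − sin φ) = tan²(45° + 25.3°/2) = 2.493.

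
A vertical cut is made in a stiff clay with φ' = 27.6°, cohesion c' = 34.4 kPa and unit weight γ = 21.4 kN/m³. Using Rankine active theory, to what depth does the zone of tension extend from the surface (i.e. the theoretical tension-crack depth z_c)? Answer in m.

K_a = tan²(45° − 27.6°/2) = 0.3668; √K_a = 0.6056.
The active pressure is zero where K_a γ z = 2c√K_a, so z_c = 2c/(γ√K_a) = 2×34.4/(21.4×0.6056) = 5.309 m.

5.31 m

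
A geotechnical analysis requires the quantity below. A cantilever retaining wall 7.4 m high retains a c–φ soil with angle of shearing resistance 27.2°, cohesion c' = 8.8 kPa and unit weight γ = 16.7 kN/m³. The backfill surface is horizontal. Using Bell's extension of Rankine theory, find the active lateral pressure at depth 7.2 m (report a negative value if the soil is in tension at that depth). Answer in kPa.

34.1 kPa

K_a = (1 − sin φ)/(1 + sin φ) = 0.3726.
σ_a = K_a γ z − 2c√K_a = 0.3726×16.7×7.2 − 2×8.8×0.6104 = 34.06 kPa.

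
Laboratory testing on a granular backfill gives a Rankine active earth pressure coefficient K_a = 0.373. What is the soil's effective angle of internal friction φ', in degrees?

K_a = tan²(45° − φ/2) ⇒ 45° − φ/2 = arctan(√0.373) = 31.41°.
φ = 2(45° − 31.41°) = 27.17°.

27.2°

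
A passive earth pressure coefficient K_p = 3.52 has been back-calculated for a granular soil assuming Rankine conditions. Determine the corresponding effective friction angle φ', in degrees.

33.9°

K_p = (1+sin φ)/(1−sin φ) ⇒ sin φ = (K_p − 1)/(K_p + 1) = 0.5575.
φ = arcsin(0.5575) = 33.88°.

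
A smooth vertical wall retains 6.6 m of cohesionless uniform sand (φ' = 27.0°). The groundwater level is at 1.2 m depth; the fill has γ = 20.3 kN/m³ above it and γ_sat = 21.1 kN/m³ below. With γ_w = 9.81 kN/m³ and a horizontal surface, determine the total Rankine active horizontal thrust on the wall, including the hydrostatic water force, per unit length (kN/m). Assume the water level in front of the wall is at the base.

K_a = tan²(45° − φ/2) = 0.3755.
γ' = 21.1 − 9.81 = 11.29 kN/m³. Depth below WT = 5.4 m.
σ'_h at WT = K_a γ d_w = 9.148 kPa; at base = 9.148 + K_a γ' × 5.4 = 32.04 kPa.
P₁ (0–1.2 m) = ½×9.148×1.2 = 5.489. P₂ (1.2–6.6 m) = ½(9.148+32.04)×5.4 = 111.2.
P_w = ½ γ_w h₂² = 0.5×9.81×5.4² = 143.0. Total = 5.489+111.2+143.0 = 259.7 kN/m.

260 kN/m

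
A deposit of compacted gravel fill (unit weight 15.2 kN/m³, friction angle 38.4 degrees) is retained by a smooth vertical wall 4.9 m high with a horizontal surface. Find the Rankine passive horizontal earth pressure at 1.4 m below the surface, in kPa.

K_p = (1 + sin φ)/(1 − sin φ) = 4.279.
σ_h = K_p γ z = 4.279 × 15.2 × 1.4 = 91.06 kPa.

91.1 kPa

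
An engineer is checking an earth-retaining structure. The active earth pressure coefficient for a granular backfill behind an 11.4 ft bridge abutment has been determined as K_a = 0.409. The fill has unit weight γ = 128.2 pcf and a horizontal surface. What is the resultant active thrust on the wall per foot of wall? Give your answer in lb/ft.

P = ½ K_a γ H² = 0.5 × 0.409 × 128.2 × 11.4² = 3407 lb/ft.

3410 lb/ft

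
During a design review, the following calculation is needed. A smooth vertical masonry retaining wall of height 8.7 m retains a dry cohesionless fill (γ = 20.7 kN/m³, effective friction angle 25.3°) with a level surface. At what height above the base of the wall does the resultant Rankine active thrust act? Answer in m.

2.90 m

K_a = 0.4012.
The pressure distribution is triangular, so the resultant acts at H/3 above the base = 8.7/3 = 2.900 m.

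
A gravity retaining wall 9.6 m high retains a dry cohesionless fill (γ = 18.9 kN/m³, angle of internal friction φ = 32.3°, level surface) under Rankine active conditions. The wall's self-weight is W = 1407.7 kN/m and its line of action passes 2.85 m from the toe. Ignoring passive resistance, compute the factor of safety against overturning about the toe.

K_a = tan²(45° − 32.3°/2) = 0.3035.
P_a = ½K_aγH² = 0.5×0.3035×18.9×9.6² = 264.3 kN/m, acting at H/3 = 3.200 m above the base.
Overturning moment M_o = P_a × H/3 = 264.3 × 3.200 = 845.8.
Resisting moment M_r = W × 2.85 = 1407.7 × 2.85 = 4012.
FS_overturning = M_r/M_o = 4012/845.8 = 4.743.

4.74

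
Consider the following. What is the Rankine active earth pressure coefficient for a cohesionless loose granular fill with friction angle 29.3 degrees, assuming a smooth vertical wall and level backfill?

0.343

K_a = tan²(45° − φ/2) = tan²(30.35°) = 0.3428.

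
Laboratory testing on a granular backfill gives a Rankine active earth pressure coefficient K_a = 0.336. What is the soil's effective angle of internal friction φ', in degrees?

K_a = tan²(45° − φ/2) ⇒ 45° − φ/2 = arctan(√0.336) = 30.10°.
φ = 2(45° − 30.10°) = 29.80°.

29.8°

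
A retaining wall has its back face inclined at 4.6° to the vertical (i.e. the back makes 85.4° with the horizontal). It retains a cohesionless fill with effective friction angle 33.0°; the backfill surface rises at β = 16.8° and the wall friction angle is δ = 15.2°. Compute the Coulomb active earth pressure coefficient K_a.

0.380

K_a = sin²(α+φ) / [sin²α · sin(α−δ) · (1 + √{sin(φ+δ)sin(φ−β) / (sin(α−δ)sin(α+β))})²].
With α = 85.4°, φ = 33.0°, δ = 15.2°, β = 16.8°: K_a = 0.3802.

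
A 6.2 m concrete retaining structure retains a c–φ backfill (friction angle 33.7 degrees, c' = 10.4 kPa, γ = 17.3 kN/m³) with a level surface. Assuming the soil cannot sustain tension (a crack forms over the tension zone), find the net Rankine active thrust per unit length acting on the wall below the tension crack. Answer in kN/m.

38.7 kN/m

K_a = 0.2863; √K_a = 0.5351.
Tension-crack depth z_c = 2c/(γ√K_a) = 2×10.4/(17.3×0.5351) = 2.247 m.
σ_a at base = K_a γ H − 2c√K_a = 0.2863×17.3×6.2 − 2×10.4×0.5351 = 19.58 kPa.
P_a = ½ × 19.58 × (H − z_c) = 0.5×19.58×3.953 = 38.70 kN/m.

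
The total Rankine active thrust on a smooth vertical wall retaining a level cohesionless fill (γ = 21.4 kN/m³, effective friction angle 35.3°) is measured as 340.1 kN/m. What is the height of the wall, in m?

10.9 m

K_a = 0.2675. P_a = ½ K_a γ H² ⇒ H = √(2P_a/(K_a γ)).
H = √(2×340.1/(0.2675×21.4)) = 10.90 m.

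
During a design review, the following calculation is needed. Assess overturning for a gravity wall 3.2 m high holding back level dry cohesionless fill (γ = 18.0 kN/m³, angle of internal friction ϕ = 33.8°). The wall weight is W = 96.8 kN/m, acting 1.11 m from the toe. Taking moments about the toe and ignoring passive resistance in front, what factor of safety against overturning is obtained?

3.83

K_a = tan²(45° − 33.8°/2) = 0.2851.
P_a = ½K_aγH² = 0.5×0.2851×18.0×3.2² = 26.28 kN/m, acting at H/3 = 1.067 m above the base.
Overturning moment M_o = P_a × H/3 = 26.28 × 1.067 = 28.03.
Resisting moment M_r = W × 1.11 = 96.8 × 1.11 = 107.4.
FS_overturning = M_r/M_o = 107.4/28.03 = 3.834.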